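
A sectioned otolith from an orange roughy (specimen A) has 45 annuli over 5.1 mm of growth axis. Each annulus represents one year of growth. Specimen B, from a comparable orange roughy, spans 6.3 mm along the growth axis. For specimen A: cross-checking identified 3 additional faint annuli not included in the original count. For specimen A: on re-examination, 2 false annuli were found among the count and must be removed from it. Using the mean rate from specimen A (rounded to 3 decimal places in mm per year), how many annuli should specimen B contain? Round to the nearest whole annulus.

Specimen A: correcting the raw count gives 45 − 2 + 3 = 46 true annuli.
A: Mean rate = 5.1 mm / 46 years ≈ 0.111 mm/yr.
Specimen B: 6.3 mm / 0.111 mm per year = 56.76 years ≈ 57 annuli.

57 annuli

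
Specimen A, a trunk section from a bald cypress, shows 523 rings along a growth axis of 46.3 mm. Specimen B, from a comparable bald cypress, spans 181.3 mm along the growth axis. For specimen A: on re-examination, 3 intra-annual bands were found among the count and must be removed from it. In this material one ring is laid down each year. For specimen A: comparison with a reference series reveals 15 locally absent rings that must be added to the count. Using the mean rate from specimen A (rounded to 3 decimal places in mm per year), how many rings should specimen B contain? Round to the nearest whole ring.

2084 rings

Specimen A: adjusted count: 523 − 3 + 15 = 535 rings.
A: Mean rate = 46.3 mm / 535 years ≈ 0.087 mm per year.
Specimen B: 181.3 mm / 0.087 mm per year = 2083.91 years ≈ 2084 rings.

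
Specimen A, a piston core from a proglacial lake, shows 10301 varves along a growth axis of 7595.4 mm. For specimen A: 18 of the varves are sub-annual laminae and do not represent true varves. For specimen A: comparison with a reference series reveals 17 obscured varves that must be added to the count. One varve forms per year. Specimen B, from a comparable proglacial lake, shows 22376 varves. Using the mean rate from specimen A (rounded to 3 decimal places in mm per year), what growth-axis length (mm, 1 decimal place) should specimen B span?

Specimen A: correcting the raw count gives 10301 − 18 + 17 = 10300 true varves.
A: Extension rate ≈ 7595.4 / 10300 = 0.737 mm per year.
For B, 0.737 mm/year × 22376 years = 16491.1 mm.

16491.1 mm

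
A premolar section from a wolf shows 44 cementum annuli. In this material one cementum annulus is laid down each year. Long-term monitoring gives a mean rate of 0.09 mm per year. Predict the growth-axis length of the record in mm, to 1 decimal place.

44 years of growth are recorded.
Length ≈ 0.09 × 44 = 4.0 mm.

4.0 mm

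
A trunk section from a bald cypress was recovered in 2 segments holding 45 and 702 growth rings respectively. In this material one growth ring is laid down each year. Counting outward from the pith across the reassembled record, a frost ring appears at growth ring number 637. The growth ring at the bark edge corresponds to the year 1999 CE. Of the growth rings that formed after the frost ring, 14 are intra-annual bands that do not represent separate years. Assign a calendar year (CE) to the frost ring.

1903 CE

Total growth rings = 45 + 702 = 747.
The frost ring sits at growth ring 637 from the pith, so 747 − 637 = 110 growth rings formed after it.
Removing the 14 false growth rings leaves 110 − 14 = 96 true growth rings beyond the frost ring.
The growth ring at the bark edge is 1999 CE, so the frost ring dates to 1999 − 96 = 1903 CE.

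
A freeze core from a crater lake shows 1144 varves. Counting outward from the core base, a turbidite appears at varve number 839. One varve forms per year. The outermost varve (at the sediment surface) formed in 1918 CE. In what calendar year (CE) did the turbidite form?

1613 CE

Between varve 839 and the sediment surface there are 1144 − 839 = 305 varves.
The varve at the sediment surface is 1918 CE, so the turbidite dates to 1918 − 305 = 1613 CE.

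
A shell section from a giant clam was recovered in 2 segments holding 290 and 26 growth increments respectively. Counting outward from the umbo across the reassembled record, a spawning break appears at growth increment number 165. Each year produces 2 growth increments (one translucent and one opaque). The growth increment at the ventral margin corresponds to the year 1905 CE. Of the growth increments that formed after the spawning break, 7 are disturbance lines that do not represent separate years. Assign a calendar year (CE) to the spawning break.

1833 CE

Total growth increments = 290 + 26 = 316.
The spawning break sits at growth increment 165 from the umbo, so 316 − 165 = 151 growth increments formed after it.
Excluding 7 false growth increments: 151 − 7 = 144.
144 growth increments at 2 per year is 144 / 2 = 72 years.
Counting back 72 years from 1905 CE places the spawning break in 1905 − 72 = 1833 CE.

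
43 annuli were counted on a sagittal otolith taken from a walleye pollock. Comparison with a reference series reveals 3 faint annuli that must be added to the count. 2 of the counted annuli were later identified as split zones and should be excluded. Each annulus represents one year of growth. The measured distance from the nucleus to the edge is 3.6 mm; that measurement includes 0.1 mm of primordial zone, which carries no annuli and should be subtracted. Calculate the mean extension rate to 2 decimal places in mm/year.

After corrections the count is 43 − 2 + 3 = 44 annuli.
The growth record spans 3.6 − 0.1 = 3.5 mm.
Mean rate = 3.5 mm / 44 years ≈ 0.08 mm/year.

0.08 mm/year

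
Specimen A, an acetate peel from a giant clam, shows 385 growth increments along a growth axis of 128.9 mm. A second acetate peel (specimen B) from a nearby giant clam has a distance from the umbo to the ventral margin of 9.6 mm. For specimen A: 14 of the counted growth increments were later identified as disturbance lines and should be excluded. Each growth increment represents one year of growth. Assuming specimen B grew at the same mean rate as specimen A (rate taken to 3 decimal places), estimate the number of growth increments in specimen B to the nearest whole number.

28 growth increments

Specimen A: correcting the raw count gives 385 − 14 = 371 true growth increments.
A: 128.9 mm over 371 years gives 128.9 / 371 ≈ 0.347 mm/yr.
B spans 9.6 / 0.347 = 27.67 years ≈ 28 growth increments.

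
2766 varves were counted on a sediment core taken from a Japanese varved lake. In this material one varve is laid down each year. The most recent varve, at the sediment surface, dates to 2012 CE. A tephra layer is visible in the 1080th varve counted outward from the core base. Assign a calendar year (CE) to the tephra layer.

The tephra layer sits at varve 1080 from the core base, so 2766 − 1080 = 1686 varves formed after it.
The varve at the sediment surface is 2012 CE, so the tephra layer dates to 2012 − 1686 = 326 CE.

326 CE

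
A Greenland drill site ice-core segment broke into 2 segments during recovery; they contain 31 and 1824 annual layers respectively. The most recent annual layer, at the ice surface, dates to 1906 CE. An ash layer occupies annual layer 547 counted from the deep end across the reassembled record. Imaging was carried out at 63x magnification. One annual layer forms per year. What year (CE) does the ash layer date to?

598 CE

Total annual layers = 31 + 1824 = 1855.
The ash layer sits at annual layer 547 from the deep end, so 1855 − 547 = 1308 annual layers formed after it.
Counting back 1308 years from 1906 CE places the ash layer in 1906 − 1308 = 598 CE.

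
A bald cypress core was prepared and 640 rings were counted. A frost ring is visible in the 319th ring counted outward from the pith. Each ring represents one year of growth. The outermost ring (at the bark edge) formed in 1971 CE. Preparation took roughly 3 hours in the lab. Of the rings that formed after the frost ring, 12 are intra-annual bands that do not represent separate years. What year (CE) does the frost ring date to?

1662 CE

Between ring 319 and the bark edge there are 640 − 319 = 321 rings.
321 − 12 false = 309 true rings after the frost ring.
The ring at the bark edge is 1971 CE, so the frost ring dates to 1971 − 309 = 1662 CE.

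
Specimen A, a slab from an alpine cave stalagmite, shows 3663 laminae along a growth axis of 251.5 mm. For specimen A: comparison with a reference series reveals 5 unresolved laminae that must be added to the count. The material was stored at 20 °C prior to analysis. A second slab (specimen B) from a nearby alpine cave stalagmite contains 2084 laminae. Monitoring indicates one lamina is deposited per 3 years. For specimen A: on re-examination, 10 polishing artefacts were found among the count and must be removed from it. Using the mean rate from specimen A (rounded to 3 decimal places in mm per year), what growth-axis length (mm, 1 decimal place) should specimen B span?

143.8 mm

Specimen A: adjusted count: 3663 − 10 + 5 = 3658 laminae.
Specimen A: multiplying by 3 years per lamina: 3658 × 3 = 10974 years.
A: Mean rate = 251.5 mm / 10974 years ≈ 0.023 mm/yr.
Specimen B: at 3 years per lamina, 2084 × 3 = 6252 years. For B, 0.023 mm/year × 6252 years = 143.8 mm.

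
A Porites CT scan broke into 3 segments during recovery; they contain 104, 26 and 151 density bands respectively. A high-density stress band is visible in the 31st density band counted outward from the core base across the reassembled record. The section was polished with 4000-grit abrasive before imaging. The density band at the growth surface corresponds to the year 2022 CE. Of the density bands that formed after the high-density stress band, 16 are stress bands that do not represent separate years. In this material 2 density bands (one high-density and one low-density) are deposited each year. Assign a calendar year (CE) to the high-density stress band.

1905 CE

Total density bands = 104 + 26 + 151 = 281.
Between density band 31 and the growth surface there are 281 − 31 = 250 density bands.
Excluding 16 false density bands: 250 − 16 = 234.
234 density bands at 2 per year is 234 / 2 = 117 years.
Counting back 117 years from 2022 CE places the high-density stress band in 2022 − 117 = 1905 CE.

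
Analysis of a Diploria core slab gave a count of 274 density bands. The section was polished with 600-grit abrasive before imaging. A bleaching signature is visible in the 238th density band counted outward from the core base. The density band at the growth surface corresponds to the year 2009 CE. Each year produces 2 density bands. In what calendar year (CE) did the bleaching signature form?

274 − 238 = 36 density bands lie beyond the bleaching signature toward the growth surface.
Dividing by 2 density bands per year: 36 / 2 = 18 years.
2009 − 18 = 1991 CE.

1991 CE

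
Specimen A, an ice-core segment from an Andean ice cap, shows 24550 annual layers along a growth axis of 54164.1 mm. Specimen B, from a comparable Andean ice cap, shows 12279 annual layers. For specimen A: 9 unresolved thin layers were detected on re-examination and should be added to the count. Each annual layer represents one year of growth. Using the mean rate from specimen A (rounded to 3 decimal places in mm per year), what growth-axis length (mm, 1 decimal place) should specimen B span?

Specimen A: adjusted count: 24550 + 9 = 24559 annual layers.
A: 54164.1 mm over 24559 years gives 54164.1 / 24559 ≈ 2.205 mm/yr.
B's length ≈ 2.205 × 12279 = 27075.2 mm.

27075.2 mm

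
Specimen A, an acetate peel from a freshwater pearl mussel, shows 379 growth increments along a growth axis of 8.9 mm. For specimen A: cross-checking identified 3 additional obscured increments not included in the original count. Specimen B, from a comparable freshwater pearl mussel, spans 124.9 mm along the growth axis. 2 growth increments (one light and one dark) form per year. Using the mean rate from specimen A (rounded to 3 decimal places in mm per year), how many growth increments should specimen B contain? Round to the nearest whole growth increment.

5315 growth increments

Specimen A: correcting the raw count gives 379 + 3 = 382 true growth increments.
Specimen A: 382 growth increments at 2 per year is 382 / 2 = 191 years.
A: Mean rate = 8.9 mm / 191 years ≈ 0.047 mm/year.
Specimen B: 124.9 mm / 0.047 mm per year = 2657.45 years; at 2 growth increments per year that is 2657.45 × 2 ≈ 5315 growth increments.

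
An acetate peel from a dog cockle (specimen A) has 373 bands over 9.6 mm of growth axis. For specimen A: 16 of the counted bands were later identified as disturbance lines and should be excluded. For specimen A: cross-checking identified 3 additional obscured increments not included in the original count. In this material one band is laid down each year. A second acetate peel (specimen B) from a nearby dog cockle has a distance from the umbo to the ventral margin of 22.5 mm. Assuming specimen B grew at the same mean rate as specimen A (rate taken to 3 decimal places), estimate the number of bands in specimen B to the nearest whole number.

Specimen A: correcting the raw count gives 373 − 16 + 3 = 360 true bands.
A: Extension rate ≈ 9.6 / 360 = 0.027 mm per year.
B spans 22.5 / 0.027 = 833.33 years ≈ 833 bands.

833 bands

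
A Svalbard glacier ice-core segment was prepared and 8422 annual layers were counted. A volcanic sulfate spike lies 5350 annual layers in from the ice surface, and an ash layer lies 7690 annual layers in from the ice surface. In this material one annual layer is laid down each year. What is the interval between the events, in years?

7690 − 5350 = 2340 annual layers lie between the two events.
At one annual layer per year, 2340 years elapsed between them.

2340 years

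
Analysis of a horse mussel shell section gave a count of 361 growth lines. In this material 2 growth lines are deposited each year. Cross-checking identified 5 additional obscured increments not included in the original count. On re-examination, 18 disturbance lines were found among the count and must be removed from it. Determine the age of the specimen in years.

Adjusted count: 361 − 18 + 5 = 348 growth lines.
With 2 growth lines per year, 348 / 2 = 174 years.

174 yr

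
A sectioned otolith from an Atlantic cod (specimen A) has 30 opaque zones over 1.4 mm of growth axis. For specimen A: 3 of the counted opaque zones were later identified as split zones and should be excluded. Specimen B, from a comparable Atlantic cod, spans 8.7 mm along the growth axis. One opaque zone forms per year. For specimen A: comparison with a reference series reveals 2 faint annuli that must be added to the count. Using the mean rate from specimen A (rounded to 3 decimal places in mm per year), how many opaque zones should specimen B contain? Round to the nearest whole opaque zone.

Specimen A: true opaque zone count = 30 − 3 + 2 = 29.
A: 1.4 mm over 29 years gives 1.4 / 29 ≈ 0.048 mm/year.
Specimen B: 8.7 mm / 0.048 mm per year = 181.25 years ≈ 181 opaque zones.

181 opaque zones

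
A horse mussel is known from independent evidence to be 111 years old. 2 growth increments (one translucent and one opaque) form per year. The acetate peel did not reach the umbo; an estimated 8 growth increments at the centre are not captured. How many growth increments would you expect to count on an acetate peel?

214 growth increments

111 years at 2 growth increments per year gives 111 × 2 = 222 growth increments.
222 − 8 missed = 214 growth increments expected in the prepared section.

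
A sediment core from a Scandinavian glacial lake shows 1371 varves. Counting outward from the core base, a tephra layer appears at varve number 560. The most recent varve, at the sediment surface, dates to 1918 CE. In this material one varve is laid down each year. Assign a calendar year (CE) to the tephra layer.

1371 − 560 = 811 varves lie beyond the tephra layer toward the sediment surface.
The varve at the sediment surface is 1918 CE, so the tephra layer dates to 1918 − 811 = 1107 CE.

1107 CE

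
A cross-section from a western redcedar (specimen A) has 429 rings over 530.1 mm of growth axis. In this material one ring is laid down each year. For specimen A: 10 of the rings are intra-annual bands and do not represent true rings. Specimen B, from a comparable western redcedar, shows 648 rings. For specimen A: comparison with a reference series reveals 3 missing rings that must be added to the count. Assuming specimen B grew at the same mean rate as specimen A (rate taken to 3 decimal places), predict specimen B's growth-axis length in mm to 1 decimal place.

813.9 mm

Specimen A: true ring count = 429 − 10 + 3 = 422.
A: Extension rate ≈ 530.1 / 422 = 1.256 mm/year.
Length of B = 1.256 × 648 = 813.9 mm.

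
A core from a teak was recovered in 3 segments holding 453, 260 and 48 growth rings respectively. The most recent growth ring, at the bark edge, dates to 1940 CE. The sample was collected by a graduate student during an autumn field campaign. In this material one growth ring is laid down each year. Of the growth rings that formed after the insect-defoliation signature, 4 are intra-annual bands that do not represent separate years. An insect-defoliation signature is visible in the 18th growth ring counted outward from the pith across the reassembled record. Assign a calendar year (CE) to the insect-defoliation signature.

1201 CE

Total growth rings = 453 + 260 + 48 = 761.
The insect-defoliation signature sits at growth ring 18 from the pith, so 761 − 18 = 743 growth rings formed after it.
743 − 4 false = 739 true growth rings after the insect-defoliation signature.
The growth ring at the bark edge is 1940 CE, so the insect-defoliation signature dates to 1940 − 739 = 1201 CE.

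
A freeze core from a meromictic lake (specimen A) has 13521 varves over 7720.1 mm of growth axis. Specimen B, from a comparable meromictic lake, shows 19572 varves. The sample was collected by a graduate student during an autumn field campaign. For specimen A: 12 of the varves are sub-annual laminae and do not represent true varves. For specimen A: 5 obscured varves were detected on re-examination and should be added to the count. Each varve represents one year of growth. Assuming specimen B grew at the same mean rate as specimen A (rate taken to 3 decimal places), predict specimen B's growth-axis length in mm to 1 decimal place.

Specimen A: correcting the raw count gives 13521 − 12 + 5 = 13514 true varves.
A: Extension rate ≈ 7720.1 / 13514 = 0.571 mm/year.
B's length ≈ 0.571 × 19572 = 11175.6 mm.

11175.6 mm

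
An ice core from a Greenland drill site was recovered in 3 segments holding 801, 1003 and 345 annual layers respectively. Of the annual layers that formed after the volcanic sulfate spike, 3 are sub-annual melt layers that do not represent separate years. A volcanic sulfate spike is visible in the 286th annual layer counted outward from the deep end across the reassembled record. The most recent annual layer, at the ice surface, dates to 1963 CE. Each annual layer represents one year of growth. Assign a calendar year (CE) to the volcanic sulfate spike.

103 CE

Total annual layers = 801 + 1003 + 345 = 2149.
The volcanic sulfate spike sits at annual layer 286 from the deep end, so 2149 − 286 = 1863 annual layers formed after it.
1863 − 3 false = 1860 true annual layers after the volcanic sulfate spike.
The annual layer at the ice surface is 1963 CE, so the volcanic sulfate spike dates to 1963 − 1860 = 103 CE.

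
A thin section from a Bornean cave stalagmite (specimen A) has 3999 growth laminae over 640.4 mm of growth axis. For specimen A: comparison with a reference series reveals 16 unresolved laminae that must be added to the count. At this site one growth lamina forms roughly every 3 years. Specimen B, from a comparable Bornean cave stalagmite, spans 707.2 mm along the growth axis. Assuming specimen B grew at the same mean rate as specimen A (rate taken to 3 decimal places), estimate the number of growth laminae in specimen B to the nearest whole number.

Specimen A: correcting the raw count gives 3999 + 16 = 4015 true growth laminae.
Specimen A: multiplying by 3 years per growth lamina: 4015 × 3 = 12045 years.
A: Extension rate ≈ 640.4 / 12045 = 0.053 mm/year.
B spans 707.2 / 0.053 = 13343.40 years; at 3 years per growth lamina that is 13343.40 / 3 ≈ 4448 growth laminae.

4448 growth laminae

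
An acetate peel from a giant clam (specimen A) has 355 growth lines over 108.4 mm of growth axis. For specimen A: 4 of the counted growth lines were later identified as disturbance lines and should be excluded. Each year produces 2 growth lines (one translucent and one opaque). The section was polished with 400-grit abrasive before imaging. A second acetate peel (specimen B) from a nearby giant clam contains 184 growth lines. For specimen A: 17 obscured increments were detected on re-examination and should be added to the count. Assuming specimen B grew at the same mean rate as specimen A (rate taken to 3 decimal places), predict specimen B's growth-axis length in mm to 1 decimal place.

54.2 mm

Specimen A: true growth line count = 355 − 4 + 17 = 368.
Specimen A: 368 growth lines at 2 per year is 368 / 2 = 184 years.
A: 108.4 mm over 184 years gives 108.4 / 184 ≈ 0.589 mm/yr.
Specimen B: with 2 growth lines per year, 184 / 2 = 92 years. B's length ≈ 0.589 × 92 = 54.2 mm.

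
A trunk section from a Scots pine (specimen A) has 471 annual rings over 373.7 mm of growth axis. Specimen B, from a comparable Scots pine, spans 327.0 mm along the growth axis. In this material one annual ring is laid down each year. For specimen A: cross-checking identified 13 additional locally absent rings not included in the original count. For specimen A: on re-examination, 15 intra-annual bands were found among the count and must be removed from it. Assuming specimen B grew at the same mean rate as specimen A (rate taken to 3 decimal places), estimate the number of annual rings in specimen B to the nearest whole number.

Specimen A: adjusted count: 471 − 15 + 13 = 469 annual rings.
A: Extension rate ≈ 373.7 / 469 = 0.797 mm/yr.
B spans 327.0 / 0.797 = 410.29 years ≈ 410 annual rings.

410 annual rings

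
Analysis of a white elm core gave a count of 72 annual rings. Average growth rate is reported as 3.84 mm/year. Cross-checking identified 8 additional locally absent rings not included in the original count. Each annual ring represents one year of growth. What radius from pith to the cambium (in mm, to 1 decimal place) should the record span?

307.2 mm

True annual ring count = 72 + 8 = 80.
80 years at 3.84 mm/year gives 3.84 × 80 = 307.2 mm.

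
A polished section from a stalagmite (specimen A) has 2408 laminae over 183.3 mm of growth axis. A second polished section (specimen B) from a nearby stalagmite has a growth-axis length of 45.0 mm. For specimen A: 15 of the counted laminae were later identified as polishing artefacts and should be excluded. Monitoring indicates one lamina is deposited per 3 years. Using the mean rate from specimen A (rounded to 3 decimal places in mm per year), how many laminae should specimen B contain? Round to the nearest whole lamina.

577 laminae

Specimen A: correcting the raw count gives 2408 − 15 = 2393 true laminae.
Specimen A: at 3 years per lamina, 2393 × 3 = 7179 years.
A: Extension rate ≈ 183.3 / 7179 = 0.026 mm per year.
B spans 45.0 / 0.026 = 1730.77 years; at 3 years per lamina that is 1730.77 / 3 ≈ 577 laminae.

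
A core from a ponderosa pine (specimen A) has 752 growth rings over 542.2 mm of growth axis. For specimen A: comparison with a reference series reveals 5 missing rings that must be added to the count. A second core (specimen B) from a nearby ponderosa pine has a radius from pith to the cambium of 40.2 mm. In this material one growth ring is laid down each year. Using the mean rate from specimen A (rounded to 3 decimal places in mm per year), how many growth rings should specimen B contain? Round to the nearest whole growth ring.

56 growth rings

Specimen A: adjusted count: 752 + 5 = 757 growth rings.
A: Extension rate ≈ 542.2 / 757 = 0.716 mm/year.
B spans 40.2 / 0.716 = 56.15 years ≈ 56 growth rings.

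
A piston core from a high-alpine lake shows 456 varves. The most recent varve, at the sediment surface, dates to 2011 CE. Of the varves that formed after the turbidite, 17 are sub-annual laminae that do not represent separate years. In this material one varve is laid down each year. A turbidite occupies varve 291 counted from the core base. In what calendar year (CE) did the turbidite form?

456 − 291 = 165 varves lie beyond the turbidite toward the sediment surface.
Excluding 17 false varves: 165 − 17 = 148.
Counting back 148 years from 2011 CE places the turbidite in 2011 − 148 = 1863 CE.

1863 CE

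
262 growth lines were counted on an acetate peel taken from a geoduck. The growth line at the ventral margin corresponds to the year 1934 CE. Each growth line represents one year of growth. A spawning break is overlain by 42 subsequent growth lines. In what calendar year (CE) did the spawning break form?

42 growth lines post-date the spawning break.
Counting back 42 years from 1934 CE places the spawning break in 1934 − 42 = 1892 CE.

1892 CE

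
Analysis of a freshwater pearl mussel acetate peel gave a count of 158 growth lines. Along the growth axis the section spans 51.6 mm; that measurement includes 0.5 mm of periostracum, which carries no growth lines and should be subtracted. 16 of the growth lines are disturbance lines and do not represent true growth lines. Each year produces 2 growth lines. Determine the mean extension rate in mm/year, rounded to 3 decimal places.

After corrections the count is 158 − 16 = 142 growth lines.
Dividing by 2 growth lines per year: 142 / 2 = 71 years.
The growth record spans 51.6 − 0.5 = 51.1 mm.
Mean rate = 51.1 mm / 71 years ≈ 0.720 mm/year.

0.720 mm/year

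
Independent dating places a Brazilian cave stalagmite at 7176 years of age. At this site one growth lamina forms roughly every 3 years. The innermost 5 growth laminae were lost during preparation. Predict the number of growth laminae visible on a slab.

Expected growth laminae: 7176 / 3 = 2392.
Less the 5 uncaptured growth laminae: 2392 − 5 = 2387.

2387 growth laminae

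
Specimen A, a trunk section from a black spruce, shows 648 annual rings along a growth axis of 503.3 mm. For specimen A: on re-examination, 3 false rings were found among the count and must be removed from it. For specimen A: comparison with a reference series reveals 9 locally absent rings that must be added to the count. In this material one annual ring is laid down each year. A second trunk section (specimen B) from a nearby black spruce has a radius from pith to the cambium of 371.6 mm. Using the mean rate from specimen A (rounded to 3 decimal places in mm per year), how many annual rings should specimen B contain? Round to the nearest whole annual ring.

483 annual rings

Specimen A: true annual ring count = 648 − 3 + 9 = 654.
A: 503.3 mm over 654 years gives 503.3 / 654 ≈ 0.770 mm/yr.
For B, 371.6 / 0.770 = 482.60 years ≈ 483 annual rings.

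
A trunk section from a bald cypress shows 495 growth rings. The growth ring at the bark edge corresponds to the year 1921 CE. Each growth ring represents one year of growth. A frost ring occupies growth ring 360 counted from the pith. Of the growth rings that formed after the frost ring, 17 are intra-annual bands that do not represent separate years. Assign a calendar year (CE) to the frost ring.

495 − 360 = 135 growth rings lie beyond the frost ring toward the bark edge.
135 − 17 false = 118 true growth rings after the frost ring.
1921 − 118 = 1803 CE.

1803 CE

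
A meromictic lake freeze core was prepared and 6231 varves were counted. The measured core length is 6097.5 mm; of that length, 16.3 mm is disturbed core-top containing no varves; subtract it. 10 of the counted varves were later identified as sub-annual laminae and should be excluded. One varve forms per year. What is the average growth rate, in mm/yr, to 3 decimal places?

0.978 mm/yr

Correcting the raw count gives 6231 − 10 = 6221 true varves.
Removing the 16.3 mm offcut leaves 6097.5 − 16.3 = 6081.2 mm.
Mean rate = 6081.2 mm / 6221 years ≈ 0.978 mm/yr.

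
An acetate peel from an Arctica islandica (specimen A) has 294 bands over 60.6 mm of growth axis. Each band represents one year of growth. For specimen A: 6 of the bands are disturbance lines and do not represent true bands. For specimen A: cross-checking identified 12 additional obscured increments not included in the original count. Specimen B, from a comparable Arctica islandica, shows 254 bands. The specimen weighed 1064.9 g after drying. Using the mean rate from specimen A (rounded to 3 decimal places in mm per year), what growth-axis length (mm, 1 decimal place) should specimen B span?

Specimen A: adjusted count: 294 − 6 + 12 = 300 bands.
A: Mean rate = 60.6 mm / 300 years ≈ 0.202 mm per year.
For B, 0.202 mm/year × 254 years = 51.3 mm.

51.3 mm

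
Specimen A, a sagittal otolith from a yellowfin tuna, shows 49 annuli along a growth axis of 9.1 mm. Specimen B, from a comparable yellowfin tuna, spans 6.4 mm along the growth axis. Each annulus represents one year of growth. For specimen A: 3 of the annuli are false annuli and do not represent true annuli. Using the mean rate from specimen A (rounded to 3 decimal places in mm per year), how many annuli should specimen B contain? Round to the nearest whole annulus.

Specimen A: after corrections the count is 49 − 3 = 46 annuli.
A: Extension rate ≈ 9.1 / 46 = 0.198 mm per year.
B spans 6.4 / 0.198 = 32.32 years ≈ 32 annuli.

32 annuli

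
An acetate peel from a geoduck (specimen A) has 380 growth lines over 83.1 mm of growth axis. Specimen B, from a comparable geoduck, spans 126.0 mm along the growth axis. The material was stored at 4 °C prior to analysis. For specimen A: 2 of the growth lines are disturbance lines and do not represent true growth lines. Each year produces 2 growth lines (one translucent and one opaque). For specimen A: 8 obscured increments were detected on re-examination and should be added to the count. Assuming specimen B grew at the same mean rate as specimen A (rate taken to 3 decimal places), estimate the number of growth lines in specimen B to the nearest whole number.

Specimen A: adjusted count: 380 − 2 + 8 = 386 growth lines.
Specimen A: with 2 growth lines per year, 386 / 2 = 193 years.
A: Extension rate ≈ 83.1 / 193 = 0.431 mm per year.
Specimen B: 126.0 mm / 0.431 mm per year = 292.34 years; at 2 growth lines per year that is 292.34 × 2 ≈ 585 growth lines.

585 growth lines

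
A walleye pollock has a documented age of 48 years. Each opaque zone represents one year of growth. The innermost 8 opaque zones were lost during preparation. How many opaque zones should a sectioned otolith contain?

40 opaque zones

At one opaque zone per year, 48 years correspond to 48 opaque zones.
Less the 8 uncaptured opaque zones: 48 − 8 = 40.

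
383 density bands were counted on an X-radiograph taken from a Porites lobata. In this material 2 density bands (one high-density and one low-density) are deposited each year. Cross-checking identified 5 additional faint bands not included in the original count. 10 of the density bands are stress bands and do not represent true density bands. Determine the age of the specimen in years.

189 yr

After corrections the count is 383 − 10 + 5 = 378 density bands.
With 2 density bands per year, 378 / 2 = 189 years.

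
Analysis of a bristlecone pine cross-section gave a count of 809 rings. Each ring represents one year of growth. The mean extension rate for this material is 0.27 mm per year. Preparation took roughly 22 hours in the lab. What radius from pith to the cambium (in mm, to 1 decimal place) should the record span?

218.4 mm

809 years of growth are recorded.
Predicted length = 0.27 mm/year × 809 years = 218.4 mm.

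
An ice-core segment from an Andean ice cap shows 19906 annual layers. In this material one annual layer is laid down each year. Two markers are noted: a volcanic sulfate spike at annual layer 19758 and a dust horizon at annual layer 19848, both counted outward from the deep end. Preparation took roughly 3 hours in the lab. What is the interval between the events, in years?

The two markers are separated by 19848 − 19758 = 90 annual layers.
One annual layer per year makes the interval 90 years.

90 years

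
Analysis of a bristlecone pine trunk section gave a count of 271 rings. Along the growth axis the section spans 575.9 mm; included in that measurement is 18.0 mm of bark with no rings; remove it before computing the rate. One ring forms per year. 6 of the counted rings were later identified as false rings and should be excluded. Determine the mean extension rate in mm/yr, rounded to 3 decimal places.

After corrections the count is 271 − 6 = 265 rings.
Removing the 18.0 mm offcut leaves 575.9 − 18.0 = 557.9 mm.
Mean rate = 557.9 mm / 265 years ≈ 2.105 mm/yr.

2.105 mm/yr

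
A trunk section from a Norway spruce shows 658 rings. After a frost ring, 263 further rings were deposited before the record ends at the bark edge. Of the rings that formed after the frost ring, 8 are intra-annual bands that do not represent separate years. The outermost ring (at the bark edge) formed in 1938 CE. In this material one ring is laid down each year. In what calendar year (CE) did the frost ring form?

263 rings post-date the frost ring.
Removing the 8 false rings leaves 263 − 8 = 255 true rings beyond the frost ring.
1938 − 255 = 1683 CE.

1683 CE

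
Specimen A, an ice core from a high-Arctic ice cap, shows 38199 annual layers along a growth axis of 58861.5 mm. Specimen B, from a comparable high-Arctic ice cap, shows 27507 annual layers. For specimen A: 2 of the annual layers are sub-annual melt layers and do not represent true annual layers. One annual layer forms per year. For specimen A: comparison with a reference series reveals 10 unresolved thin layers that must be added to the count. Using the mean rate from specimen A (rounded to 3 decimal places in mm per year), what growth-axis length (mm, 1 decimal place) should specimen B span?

42388.3 mm

Specimen A: adjusted count: 38199 − 2 + 10 = 38207 annual layers.
A: Extension rate ≈ 58861.5 / 38207 = 1.541 mm per year.
B's length ≈ 1.541 × 27507 = 42388.3 mm.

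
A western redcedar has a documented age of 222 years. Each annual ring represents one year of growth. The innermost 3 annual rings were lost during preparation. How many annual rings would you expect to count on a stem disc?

Expected annual rings over 222 years: 222.
Less the 3 uncaptured annual rings: 222 − 3 = 219.

219 annual rings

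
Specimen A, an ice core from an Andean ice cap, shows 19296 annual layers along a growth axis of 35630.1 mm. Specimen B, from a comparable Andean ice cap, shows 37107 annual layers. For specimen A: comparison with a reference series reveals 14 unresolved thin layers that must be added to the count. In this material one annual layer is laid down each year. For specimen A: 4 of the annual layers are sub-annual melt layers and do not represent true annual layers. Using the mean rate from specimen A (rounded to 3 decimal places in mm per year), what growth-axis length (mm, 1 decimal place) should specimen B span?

Specimen A: after corrections the count is 19296 − 4 + 14 = 19306 annual layers.
A: Extension rate ≈ 35630.1 / 19306 = 1.846 mm/yr.
B's length ≈ 1.846 × 37107 = 68499.5 mm.

68499.5 mm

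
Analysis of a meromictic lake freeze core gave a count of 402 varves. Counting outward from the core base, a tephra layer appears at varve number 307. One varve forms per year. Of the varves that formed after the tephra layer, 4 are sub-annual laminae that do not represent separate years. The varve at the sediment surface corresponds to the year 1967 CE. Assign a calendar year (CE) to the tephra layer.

1876 CE

The tephra layer sits at varve 307 from the core base, so 402 − 307 = 95 varves formed after it.
Excluding 4 false varves: 95 − 4 = 91.
1967 − 91 = 1876 CE.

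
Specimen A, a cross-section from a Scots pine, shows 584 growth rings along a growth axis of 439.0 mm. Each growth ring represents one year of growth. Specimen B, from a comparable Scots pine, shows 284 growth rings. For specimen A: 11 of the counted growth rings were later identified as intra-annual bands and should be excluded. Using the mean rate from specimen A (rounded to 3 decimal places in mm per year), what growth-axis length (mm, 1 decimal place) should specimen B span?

Specimen A: after corrections the count is 584 − 11 = 573 growth rings.
A: Mean rate = 439.0 mm / 573 years ≈ 0.766 mm/year.
Length of B = 0.766 × 284 = 217.5 mm.

217.5 mm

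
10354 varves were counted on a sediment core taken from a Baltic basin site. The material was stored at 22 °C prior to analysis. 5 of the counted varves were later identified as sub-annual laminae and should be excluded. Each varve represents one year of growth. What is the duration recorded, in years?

10349 yr

True varve count = 10354 − 5 = 10349.
At one varve per year, that is 10349 years.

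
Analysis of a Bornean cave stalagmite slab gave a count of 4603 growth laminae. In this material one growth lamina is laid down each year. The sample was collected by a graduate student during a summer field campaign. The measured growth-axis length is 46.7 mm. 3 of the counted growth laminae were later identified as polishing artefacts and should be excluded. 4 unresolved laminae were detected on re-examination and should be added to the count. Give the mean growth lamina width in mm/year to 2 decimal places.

0.01 mm/year

True growth lamina count = 4603 − 3 + 4 = 4604.
Mean rate = 46.7 mm / 4604 years ≈ 0.01 mm/year.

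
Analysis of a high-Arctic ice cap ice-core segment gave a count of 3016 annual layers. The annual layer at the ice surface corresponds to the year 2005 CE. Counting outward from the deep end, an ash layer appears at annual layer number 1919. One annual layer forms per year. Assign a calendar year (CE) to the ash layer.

The ash layer sits at annual layer 1919 from the deep end, so 3016 − 1919 = 1097 annual layers formed after it.
2005 − 1097 = 908 CE.

908 CE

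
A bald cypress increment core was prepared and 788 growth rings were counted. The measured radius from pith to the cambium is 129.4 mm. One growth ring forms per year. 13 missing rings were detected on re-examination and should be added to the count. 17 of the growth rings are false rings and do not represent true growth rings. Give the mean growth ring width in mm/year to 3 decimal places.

0.165 mm/year

Adjusted count: 788 − 17 + 13 = 784 growth rings.
129.4 mm over 784 years gives 129.4 / 784 ≈ 0.165 mm/year.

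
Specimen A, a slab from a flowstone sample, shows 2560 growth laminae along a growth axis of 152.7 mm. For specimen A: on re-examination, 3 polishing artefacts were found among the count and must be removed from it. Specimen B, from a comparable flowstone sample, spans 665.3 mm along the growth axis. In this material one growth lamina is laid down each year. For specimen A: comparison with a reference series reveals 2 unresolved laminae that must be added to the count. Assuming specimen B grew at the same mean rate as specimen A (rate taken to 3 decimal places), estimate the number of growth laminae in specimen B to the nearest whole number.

Specimen A: true growth lamina count = 2560 − 3 + 2 = 2559.
A: Mean rate = 152.7 mm / 2559 years ≈ 0.060 mm/yr.
B spans 665.3 / 0.060 = 11088.33 years ≈ 11088 growth laminae.

11088 growth laminae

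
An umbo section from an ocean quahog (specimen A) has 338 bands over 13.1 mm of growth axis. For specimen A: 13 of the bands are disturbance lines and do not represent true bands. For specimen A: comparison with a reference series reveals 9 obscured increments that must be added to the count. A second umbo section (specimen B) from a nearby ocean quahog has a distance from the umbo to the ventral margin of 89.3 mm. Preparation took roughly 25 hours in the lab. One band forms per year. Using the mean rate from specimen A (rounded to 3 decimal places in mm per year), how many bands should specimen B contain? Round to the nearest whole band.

Specimen A: true band count = 338 − 13 + 9 = 334.
A: 13.1 mm over 334 years gives 13.1 / 334 ≈ 0.039 mm/year.
For B, 89.3 / 0.039 = 2289.74 years ≈ 2290 bands.

2290 bands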